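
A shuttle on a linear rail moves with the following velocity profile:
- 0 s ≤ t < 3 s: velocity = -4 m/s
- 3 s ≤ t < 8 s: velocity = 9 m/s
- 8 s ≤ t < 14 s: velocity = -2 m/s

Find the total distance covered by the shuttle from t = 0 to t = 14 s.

Distance (not displacement) is the total path length: add the absolute areas under v-t.
0–3 s: |-4| × 3 = 12 m
3–8 s: |9| × 5 = 45 m
8–14 s: |-2| × 6 = 12 m
Total distance = 69 m

69 m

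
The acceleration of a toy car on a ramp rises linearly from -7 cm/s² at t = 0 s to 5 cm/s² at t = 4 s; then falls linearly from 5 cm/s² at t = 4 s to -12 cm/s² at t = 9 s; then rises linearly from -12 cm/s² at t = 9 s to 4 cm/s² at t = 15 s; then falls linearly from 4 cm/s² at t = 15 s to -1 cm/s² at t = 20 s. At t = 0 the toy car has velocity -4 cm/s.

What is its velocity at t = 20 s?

Δv equals the area under the a-t graph; then v = v₀ + Δv.
0–4 s: ½(-7 + 5)(4) = -4 cm/s
4–9 s: ½(5 + -12)(5) = -17.5 cm/s
9–15 s: ½(-12 + 4)(6) = -24 cm/s
15–20 s: ½(4 + -1)(5) = 7.5 cm/s
Δv = -38 cm/s, so v(20) = -4 + (-38) = -42 cm/s.

-42 cm/s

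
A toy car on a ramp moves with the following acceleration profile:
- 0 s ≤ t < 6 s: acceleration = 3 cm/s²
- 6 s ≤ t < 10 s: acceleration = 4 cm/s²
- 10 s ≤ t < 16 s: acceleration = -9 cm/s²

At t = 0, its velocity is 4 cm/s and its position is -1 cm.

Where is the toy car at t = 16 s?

On each constant-a segment, Δv = aΔt and Δx = v₀Δt + ½aΔt²; chain segment to segment.
0–6 s: v starts 4 cm/s; Δx = 4·6 + ½·3·6² = 78 cm; v ends 22 cm/s.
6–10 s: v starts 22 cm/s; Δx = 22·4 + ½·4·4² = 120 cm; v ends 38 cm/s.
10–16 s: v starts 38 cm/s; Δx = 38·6 + ½·-9·6² = 66 cm; v ends -16 cm/s.
x(16) = -1 + Σ Δx = 263 cm.

263 cm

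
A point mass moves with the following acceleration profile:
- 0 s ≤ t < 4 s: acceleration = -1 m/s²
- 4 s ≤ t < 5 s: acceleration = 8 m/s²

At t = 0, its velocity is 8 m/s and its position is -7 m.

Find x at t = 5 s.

25 m

On each constant-a segment, Δv = aΔt and Δx = v₀Δt + ½aΔt²; chain segment to segment.
0–4 s: v starts 8 m/s; Δx = 8·4 + ½·-1·4² = 24 m; v ends 4 m/s.
4–5 s: v starts 4 m/s; Δx = 4·1 + ½·8·1² = 8 m; v ends 12 m/s.
x(5) = -7 + Σ Δx = 25 m.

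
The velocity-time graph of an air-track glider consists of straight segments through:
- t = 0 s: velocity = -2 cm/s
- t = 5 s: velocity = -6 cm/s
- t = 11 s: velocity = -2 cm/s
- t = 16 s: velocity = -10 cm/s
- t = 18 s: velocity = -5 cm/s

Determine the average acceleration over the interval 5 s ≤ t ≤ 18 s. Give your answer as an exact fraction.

Average acceleration = Δv/Δt = (-5 − -6)/(18 − 5) = 1/13 cm/s².

1/13 cm/s²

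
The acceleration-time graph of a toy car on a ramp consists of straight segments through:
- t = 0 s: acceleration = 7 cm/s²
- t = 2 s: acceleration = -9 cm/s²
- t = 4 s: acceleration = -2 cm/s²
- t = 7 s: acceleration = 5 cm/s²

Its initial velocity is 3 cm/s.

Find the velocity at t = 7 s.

-5.5 cm/s

Δv equals the area under the a-t graph; then v = v₀ + Δv.
0–2 s: ½(7 + -9)(2) = -2 cm/s
2–4 s: ½(-9 + -2)(2) = -11 cm/s
4–7 s: ½(-2 + 5)(3) = 4.5 cm/s
Δv = -8.5 cm/s, so v(7) = 3 + (-8.5) = -5.5 cm/s.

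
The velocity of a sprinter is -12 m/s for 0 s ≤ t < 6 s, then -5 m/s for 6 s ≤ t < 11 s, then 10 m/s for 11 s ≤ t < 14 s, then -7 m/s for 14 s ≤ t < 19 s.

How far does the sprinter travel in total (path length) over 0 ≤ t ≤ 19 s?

162 m

Total distance travelled is ∫|v| dt — sum the magnitudes of each area piece.
0–6 s: |-12| × 6 = 72 m
6–11 s: |-5| × 5 = 25 m
11–14 s: |10| × 3 = 30 m
14–19 s: |-7| × 5 = 35 m
Total distance = 162 m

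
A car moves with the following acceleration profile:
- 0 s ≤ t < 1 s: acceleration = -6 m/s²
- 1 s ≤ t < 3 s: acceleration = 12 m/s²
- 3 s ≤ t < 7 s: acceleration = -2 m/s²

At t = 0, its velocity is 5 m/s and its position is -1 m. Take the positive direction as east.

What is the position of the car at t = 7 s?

On each constant-a segment, Δv = aΔt and Δx = v₀Δt + ½aΔt²; chain segment to segment.
0–1 s: v starts 5 m/s; Δx = 5·1 + ½·-6·1² = 2 m; v ends -1 m/s.
1–3 s: v starts -1 m/s; Δx = -1·2 + ½·12·2² = 22 m; v ends 23 m/s.
3–7 s: v starts 23 m/s; Δx = 23·4 + ½·-2·4² = 76 m; v ends 15 m/s.
x(7) = -1 + Σ Δx = 99 m.

99 m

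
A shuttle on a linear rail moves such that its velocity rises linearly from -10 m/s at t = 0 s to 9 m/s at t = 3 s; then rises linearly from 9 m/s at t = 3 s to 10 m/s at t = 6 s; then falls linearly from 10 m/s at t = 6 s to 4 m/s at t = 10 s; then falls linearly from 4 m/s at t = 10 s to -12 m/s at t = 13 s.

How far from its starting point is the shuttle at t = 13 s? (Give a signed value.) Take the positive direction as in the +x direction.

Net displacement equals the area under the velocity-time graph (areas below the axis count negative).
0–3 s: ½(-10 + 9)(3) = -1.5 m
3–6 s: ½(9 + 10)(3) = 28.5 m
6–10 s: ½(10 + 4)(4) = 28 m
10–13 s: ½(4 + -12)(3) = -12 m
Net displacement = 43 m

43 m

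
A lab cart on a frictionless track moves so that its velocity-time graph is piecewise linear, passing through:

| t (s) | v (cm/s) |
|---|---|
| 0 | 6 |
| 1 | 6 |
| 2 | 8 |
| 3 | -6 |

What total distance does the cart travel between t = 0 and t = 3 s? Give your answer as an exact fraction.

116/7 cm

Total distance travelled is ∫|v| dt — sum the magnitudes of each area piece.
0–1 s: |6| × 1 = 6 cm
1–2 s: |½(6 + 8)(1)| = 7 cm
2–3 s: v = 0 at t = 18/7 s; triangle areas 16/7 + 9/7 = 25/7 cm
Total distance = 116/7 cm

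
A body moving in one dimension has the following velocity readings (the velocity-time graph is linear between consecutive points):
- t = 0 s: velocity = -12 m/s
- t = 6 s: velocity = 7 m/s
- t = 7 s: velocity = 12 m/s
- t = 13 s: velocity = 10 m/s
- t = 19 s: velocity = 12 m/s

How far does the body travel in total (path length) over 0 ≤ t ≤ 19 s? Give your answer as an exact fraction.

6535/38 m

Distance (not displacement) is the total path length: add the absolute areas under v-t.
0–6 s: v = 0 at t = 72/19 s; triangle areas 432/19 + 147/19 = 579/19 m
6–7 s: |½(7 + 12)(1)| = 9.5 m
7–13 s: |½(12 + 10)(6)| = 66 m
13–19 s: |½(10 + 12)(6)| = 66 m
Total distance = 6535/38 m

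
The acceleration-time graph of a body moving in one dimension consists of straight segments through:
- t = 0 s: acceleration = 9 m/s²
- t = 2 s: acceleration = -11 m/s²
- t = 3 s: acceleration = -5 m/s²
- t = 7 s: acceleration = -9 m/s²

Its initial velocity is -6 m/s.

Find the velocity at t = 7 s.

-44 m/s

Δv equals the area under the a-t graph; then v = v₀ + Δv.
0–2 s: ½(9 + -11)(2) = -2 m/s
2–3 s: ½(-11 + -5)(1) = -8 m/s
3–7 s: ½(-5 + -9)(4) = -28 m/s
Δv = -38 m/s, so v(7) = -6 + (-38) = -44 m/s.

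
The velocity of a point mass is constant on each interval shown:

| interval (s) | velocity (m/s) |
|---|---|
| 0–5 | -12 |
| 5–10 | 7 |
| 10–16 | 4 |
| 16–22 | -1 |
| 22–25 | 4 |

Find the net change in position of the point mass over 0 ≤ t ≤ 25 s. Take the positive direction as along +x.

5 m

Net displacement equals the area under the velocity-time graph (areas below the axis count negative).
0–5 s: -12 × 5 = -60 m
5–10 s: 7 × 5 = 35 m
10–16 s: 4 × 6 = 24 m
16–22 s: -1 × 6 = -6 m
22–25 s: 4 × 3 = 12 m
Net displacement = 5 m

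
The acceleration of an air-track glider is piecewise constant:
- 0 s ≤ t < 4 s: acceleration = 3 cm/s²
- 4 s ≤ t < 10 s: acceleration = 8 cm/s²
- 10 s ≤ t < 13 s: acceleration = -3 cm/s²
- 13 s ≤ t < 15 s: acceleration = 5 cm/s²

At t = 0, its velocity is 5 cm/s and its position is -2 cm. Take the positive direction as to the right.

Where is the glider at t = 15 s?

On each constant-a segment, Δv = aΔt and Δx = v₀Δt + ½aΔt²; chain segment to segment.
0–4 s: v starts 5 cm/s; Δx = 5·4 + ½·3·4² = 44 cm; v ends 17 cm/s.
4–10 s: v starts 17 cm/s; Δx = 17·6 + ½·8·6² = 246 cm; v ends 65 cm/s.
10–13 s: v starts 65 cm/s; Δx = 65·3 + ½·-3·3² = 181.5 cm; v ends 56 cm/s.
13–15 s: v starts 56 cm/s; Δx = 56·2 + ½·5·2² = 122 cm; v ends 66 cm/s.
x(15) = -2 + Σ Δx = 591.5 cm.

591.5 cm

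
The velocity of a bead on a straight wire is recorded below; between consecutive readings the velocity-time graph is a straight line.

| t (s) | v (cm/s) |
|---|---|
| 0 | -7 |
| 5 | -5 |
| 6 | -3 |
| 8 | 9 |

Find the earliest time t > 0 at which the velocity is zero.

t = 6.5 s

v changes sign on 6–8 s (from -3 to 9); the graph is linear there, so v = 0 at t = 6 + (3)·(8 − 6)/(9 − -3) = 6.5 s.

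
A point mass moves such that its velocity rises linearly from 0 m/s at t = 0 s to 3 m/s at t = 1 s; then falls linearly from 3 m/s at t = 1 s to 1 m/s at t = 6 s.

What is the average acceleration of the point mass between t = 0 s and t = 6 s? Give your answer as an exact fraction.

Average acceleration = Δv/Δt = (1 − 0)/(6 − 0) = 1/6 m/s².

1/6 m/s²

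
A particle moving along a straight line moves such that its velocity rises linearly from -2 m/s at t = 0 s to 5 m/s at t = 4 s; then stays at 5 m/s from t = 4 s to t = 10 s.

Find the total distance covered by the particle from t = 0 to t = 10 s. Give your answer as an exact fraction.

268/7 m

Total distance travelled is ∫|v| dt — sum the magnitudes of each area piece.
0–4 s: v = 0 at t = 8/7 s; triangle areas 8/7 + 50/7 = 58/7 m
4–10 s: |5| × 6 = 30 m
Total distance = 268/7 m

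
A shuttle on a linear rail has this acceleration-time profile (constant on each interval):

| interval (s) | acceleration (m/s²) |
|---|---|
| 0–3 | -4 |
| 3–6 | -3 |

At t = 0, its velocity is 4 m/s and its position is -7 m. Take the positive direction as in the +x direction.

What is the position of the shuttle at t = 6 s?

-50.5 m

On each constant-a segment, Δv = aΔt and Δx = v₀Δt + ½aΔt²; chain segment to segment.
0–3 s: v starts 4 m/s; Δx = 4·3 + ½·-4·3² = -6 m; v ends -8 m/s.
3–6 s: v starts -8 m/s; Δx = -8·3 + ½·-3·3² = -37.5 m; v ends -17 m/s.
x(6) = -7 + Σ Δx = -50.5 m.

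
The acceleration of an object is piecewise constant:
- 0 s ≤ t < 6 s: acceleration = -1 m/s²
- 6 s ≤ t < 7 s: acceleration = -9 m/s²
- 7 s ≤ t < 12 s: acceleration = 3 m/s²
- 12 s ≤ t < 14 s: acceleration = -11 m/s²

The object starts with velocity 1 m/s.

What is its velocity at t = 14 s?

-21 m/s

Δv equals the area under the a-t graph; then v = v₀ + Δv.
0–6 s: -1 × 6 = -6 m/s
6–7 s: -9 × 1 = -9 m/s
7–12 s: 3 × 5 = 15 m/s
12–14 s: -11 × 2 = -22 m/s
Δv = -22 m/s, so v(14) = 1 + (-22) = -21 m/s.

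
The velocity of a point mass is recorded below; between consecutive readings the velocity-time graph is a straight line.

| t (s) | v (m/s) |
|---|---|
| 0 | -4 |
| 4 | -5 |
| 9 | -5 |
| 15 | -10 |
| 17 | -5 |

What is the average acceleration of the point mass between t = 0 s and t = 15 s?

-0.4 m/s²

Average acceleration = Δv/Δt = (-10 − -4)/(15 − 0) = -0.4 m/s².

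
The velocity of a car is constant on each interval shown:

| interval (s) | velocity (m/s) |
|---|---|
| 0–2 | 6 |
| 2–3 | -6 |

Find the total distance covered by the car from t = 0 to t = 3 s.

18 m

Total distance travelled is ∫|v| dt — sum the magnitudes of each area piece.
0–2 s: |6| × 2 = 12 m
2–3 s: |-6| × 1 = 6 m
Total distance = 18 m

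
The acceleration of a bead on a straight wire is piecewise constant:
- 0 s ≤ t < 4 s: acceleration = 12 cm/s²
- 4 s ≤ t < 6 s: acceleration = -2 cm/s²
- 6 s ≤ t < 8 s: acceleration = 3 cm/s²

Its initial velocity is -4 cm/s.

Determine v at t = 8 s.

Δv equals the area under the a-t graph; then v = v₀ + Δv.
0–4 s: 12 × 4 = 48 cm/s
4–6 s: -2 × 2 = -4 cm/s
6–8 s: 3 × 2 = 6 cm/s
Δv = 50 cm/s, so v(8) = -4 + (50) = 46 cm/s.

46 cm/s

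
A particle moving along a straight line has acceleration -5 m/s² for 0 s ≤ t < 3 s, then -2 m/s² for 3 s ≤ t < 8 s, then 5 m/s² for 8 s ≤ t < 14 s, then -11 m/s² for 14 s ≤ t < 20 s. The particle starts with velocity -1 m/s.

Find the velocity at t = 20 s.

-62 m/s

Δv equals the area under the a-t graph; then v = v₀ + Δv.
0–3 s: -5 × 3 = -15 m/s
3–8 s: -2 × 5 = -10 m/s
8–14 s: 5 × 6 = 30 m/s
14–20 s: -11 × 6 = -66 m/s
Δv = -61 m/s, so v(20) = -1 + (-61) = -62 m/s.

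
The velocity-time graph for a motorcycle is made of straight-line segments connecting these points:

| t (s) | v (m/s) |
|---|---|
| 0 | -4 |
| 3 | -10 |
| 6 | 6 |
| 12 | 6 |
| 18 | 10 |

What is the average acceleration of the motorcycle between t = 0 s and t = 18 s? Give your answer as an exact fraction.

Average acceleration = Δv/Δt = (10 − -4)/(18 − 0) = 7/9 m/s².

7/9 m/s²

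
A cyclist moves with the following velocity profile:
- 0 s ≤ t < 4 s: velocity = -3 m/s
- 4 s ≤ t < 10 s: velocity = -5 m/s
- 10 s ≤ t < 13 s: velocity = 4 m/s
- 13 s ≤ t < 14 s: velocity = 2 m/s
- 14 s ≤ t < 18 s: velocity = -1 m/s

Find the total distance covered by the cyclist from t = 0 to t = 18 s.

60 m

Distance (not displacement) is the total path length: add the absolute areas under v-t.
0–4 s: |-3| × 4 = 12 m
4–10 s: |-5| × 6 = 30 m
10–13 s: |4| × 3 = 12 m
13–14 s: |2| × 1 = 2 m
14–18 s: |-1| × 4 = 4 m
Total distance = 60 m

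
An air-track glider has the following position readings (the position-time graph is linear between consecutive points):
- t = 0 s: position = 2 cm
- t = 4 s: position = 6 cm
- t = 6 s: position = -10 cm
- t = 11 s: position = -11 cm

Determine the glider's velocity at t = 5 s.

-8 cm/s

Velocity is the slope of the x-t graph on 4–6 s: (-10 − 6)/(6 − 4) = -8 cm/s.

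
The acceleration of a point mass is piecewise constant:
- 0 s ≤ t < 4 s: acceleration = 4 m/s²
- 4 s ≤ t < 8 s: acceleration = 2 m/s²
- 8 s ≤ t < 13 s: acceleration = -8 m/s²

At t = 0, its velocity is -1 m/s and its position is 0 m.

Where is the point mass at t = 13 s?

On each constant-a segment, Δv = aΔt and Δx = v₀Δt + ½aΔt²; chain segment to segment.
0–4 s: v starts -1 m/s; Δx = -1·4 + ½·4·4² = 28 m; v ends 15 m/s.
4–8 s: v starts 15 m/s; Δx = 15·4 + ½·2·4² = 76 m; v ends 23 m/s.
8–13 s: v starts 23 m/s; Δx = 23·5 + ½·-8·5² = 15 m; v ends -17 m/s.
x(13) = 0 + Σ Δx = 119 m.

119 m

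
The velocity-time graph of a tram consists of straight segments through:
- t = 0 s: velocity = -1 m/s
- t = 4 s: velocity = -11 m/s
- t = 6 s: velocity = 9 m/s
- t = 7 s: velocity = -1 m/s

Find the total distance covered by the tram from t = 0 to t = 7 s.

38.2 m

Distance (not displacement) is the total path length: add the absolute areas under v-t.
0–4 s: |½(-1 + -11)(4)| = 24 m
4–6 s: v = 0 at t = 5.1 s; triangle areas 6.05 + 4.05 = 10.1 m
6–7 s: v = 0 at t = 6.9 s; triangle areas 4.05 + 0.05 = 4.1 m
Total distance = 38.2 m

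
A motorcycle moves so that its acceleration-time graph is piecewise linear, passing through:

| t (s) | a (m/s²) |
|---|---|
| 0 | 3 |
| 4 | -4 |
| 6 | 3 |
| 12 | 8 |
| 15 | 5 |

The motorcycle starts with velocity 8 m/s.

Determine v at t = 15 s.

Δv equals the area under the a-t graph; then v = v₀ + Δv.
0–4 s: ½(3 + -4)(4) = -2 m/s
4–6 s: ½(-4 + 3)(2) = -1 m/s
6–12 s: ½(3 + 8)(6) = 33 m/s
12–15 s: ½(8 + 5)(3) = 19.5 m/s
Δv = 49.5 m/s, so v(15) = 8 + (49.5) = 57.5 m/s.

57.5 m/s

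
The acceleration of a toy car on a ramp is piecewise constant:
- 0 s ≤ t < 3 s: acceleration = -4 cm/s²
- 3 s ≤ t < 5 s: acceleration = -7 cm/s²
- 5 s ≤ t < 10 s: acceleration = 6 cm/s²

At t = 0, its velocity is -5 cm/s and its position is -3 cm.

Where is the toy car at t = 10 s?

On each constant-a segment, Δv = aΔt and Δx = v₀Δt + ½aΔt²; chain segment to segment.
0–3 s: v starts -5 cm/s; Δx = -5·3 + ½·-4·3² = -33 cm; v ends -17 cm/s.
3–5 s: v starts -17 cm/s; Δx = -17·2 + ½·-7·2² = -48 cm; v ends -31 cm/s.
5–10 s: v starts -31 cm/s; Δx = -31·5 + ½·6·5² = -80 cm; v ends -1 cm/s.
x(10) = -3 + Σ Δx = -164 cm.

-164 cm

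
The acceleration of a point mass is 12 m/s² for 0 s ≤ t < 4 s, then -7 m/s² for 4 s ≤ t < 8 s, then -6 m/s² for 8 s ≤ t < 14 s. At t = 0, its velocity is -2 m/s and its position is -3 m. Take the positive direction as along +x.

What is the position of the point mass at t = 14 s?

On each constant-a segment, Δv = aΔt and Δx = v₀Δt + ½aΔt²; chain segment to segment.
0–4 s: v starts -2 m/s; Δx = -2·4 + ½·12·4² = 88 m; v ends 46 m/s.
4–8 s: v starts 46 m/s; Δx = 46·4 + ½·-7·4² = 128 m; v ends 18 m/s.
8–14 s: v starts 18 m/s; Δx = 18·6 + ½·-6·6² = 0 m; v ends -18 m/s.
x(14) = -3 + Σ Δx = 213 m.

213 m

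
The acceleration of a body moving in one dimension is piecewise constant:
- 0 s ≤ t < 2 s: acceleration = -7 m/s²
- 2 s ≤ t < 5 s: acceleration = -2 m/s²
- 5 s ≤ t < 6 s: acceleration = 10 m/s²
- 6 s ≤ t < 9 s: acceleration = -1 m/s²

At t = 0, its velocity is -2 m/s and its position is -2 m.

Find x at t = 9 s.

On each constant-a segment, Δv = aΔt and Δx = v₀Δt + ½aΔt²; chain segment to segment.
0–2 s: v starts -2 m/s; Δx = -2·2 + ½·-7·2² = -18 m; v ends -16 m/s.
2–5 s: v starts -16 m/s; Δx = -16·3 + ½·-2·3² = -57 m; v ends -22 m/s.
5–6 s: v starts -22 m/s; Δx = -22·1 + ½·10·1² = -17 m; v ends -12 m/s.
6–9 s: v starts -12 m/s; Δx = -12·3 + ½·-1·3² = -40.5 m; v ends -15 m/s.
x(9) = -2 + Σ Δx = -134.5 m.

-134.5 m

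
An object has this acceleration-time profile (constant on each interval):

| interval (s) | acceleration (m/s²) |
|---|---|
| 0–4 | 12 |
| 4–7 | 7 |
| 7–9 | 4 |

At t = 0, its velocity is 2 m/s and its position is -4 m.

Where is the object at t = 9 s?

On each constant-a segment, Δv = aΔt and Δx = v₀Δt + ½aΔt²; chain segment to segment.
0–4 s: v starts 2 m/s; Δx = 2·4 + ½·12·4² = 104 m; v ends 50 m/s.
4–7 s: v starts 50 m/s; Δx = 50·3 + ½·7·3² = 181.5 m; v ends 71 m/s.
7–9 s: v starts 71 m/s; Δx = 71·2 + ½·4·2² = 150 m; v ends 79 m/s.
x(9) = -4 + Σ Δx = 431.5 m.

431.5 m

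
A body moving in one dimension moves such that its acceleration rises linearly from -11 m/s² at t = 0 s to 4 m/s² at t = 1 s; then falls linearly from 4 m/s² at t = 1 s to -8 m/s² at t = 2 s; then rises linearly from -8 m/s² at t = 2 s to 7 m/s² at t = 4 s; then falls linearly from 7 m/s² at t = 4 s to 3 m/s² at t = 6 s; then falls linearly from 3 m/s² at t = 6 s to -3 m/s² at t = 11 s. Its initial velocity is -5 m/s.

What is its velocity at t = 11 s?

Δv equals the area under the a-t graph; then v = v₀ + Δv.
0–1 s: ½(-11 + 4)(1) = -3.5 m/s
1–2 s: ½(4 + -8)(1) = -2 m/s
2–4 s: ½(-8 + 7)(2) = -1 m/s
4–6 s: ½(7 + 3)(2) = 10 m/s
6–11 s: ½(3 + -3)(5) = 0 m/s
Δv = 3.5 m/s, so v(11) = -5 + (3.5) = -1.5 m/s.

-1.5 m/s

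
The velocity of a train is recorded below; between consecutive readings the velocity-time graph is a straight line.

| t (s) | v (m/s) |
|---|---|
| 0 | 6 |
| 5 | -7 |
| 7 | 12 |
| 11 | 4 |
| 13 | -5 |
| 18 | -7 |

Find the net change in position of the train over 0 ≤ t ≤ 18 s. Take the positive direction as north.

Net displacement equals the area under the velocity-time graph (areas below the axis count negative).
0–5 s: ½(6 + -7)(5) = -2.5 m
5–7 s: ½(-7 + 12)(2) = 5 m
7–11 s: ½(12 + 4)(4) = 32 m
11–13 s: ½(4 + -5)(2) = -1 m
13–18 s: ½(-5 + -7)(5) = -30 m
Net displacement = 3.5 m

3.5 m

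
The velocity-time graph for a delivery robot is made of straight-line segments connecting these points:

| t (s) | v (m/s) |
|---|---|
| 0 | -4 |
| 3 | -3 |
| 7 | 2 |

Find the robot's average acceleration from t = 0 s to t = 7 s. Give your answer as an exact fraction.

Average acceleration = Δv/Δt = (2 − -4)/(7 − 0) = 6/7 m/s².

6/7 m/s²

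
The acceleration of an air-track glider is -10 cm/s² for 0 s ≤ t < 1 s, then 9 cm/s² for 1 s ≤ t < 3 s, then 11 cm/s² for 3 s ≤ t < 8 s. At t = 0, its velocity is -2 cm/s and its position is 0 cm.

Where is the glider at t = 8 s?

On each constant-a segment, Δv = aΔt and Δx = v₀Δt + ½aΔt²; chain segment to segment.
0–1 s: v starts -2 cm/s; Δx = -2·1 + ½·-10·1² = -7 cm; v ends -12 cm/s.
1–3 s: v starts -12 cm/s; Δx = -12·2 + ½·9·2² = -6 cm; v ends 6 cm/s.
3–8 s: v starts 6 cm/s; Δx = 6·5 + ½·11·5² = 167.5 cm; v ends 61 cm/s.
x(8) = 0 + Σ Δx = 154.5 cm.

154.5 cm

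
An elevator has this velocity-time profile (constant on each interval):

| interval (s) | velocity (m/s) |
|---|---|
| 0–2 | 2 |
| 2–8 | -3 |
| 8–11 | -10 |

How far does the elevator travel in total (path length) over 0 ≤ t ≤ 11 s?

Distance (not displacement) is the total path length: add the absolute areas under v-t.
0–2 s: |2| × 2 = 4 m
2–8 s: |-3| × 6 = 18 m
8–11 s: |-10| × 3 = 30 m
Total distance = 52 m

52 m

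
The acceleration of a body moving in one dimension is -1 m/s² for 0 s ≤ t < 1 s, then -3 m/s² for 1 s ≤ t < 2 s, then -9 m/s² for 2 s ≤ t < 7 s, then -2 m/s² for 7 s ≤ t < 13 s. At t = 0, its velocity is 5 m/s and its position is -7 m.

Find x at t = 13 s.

On each constant-a segment, Δv = aΔt and Δx = v₀Δt + ½aΔt²; chain segment to segment.
0–1 s: v starts 5 m/s; Δx = 5·1 + ½·-1·1² = 4.5 m; v ends 4 m/s.
1–2 s: v starts 4 m/s; Δx = 4·1 + ½·-3·1² = 2.5 m; v ends 1 m/s.
2–7 s: v starts 1 m/s; Δx = 1·5 + ½·-9·5² = -107.5 m; v ends -44 m/s.
7–13 s: v starts -44 m/s; Δx = -44·6 + ½·-2·6² = -300 m; v ends -56 m/s.
x(13) = -7 + Σ Δx = -407.5 m.

-407.5 m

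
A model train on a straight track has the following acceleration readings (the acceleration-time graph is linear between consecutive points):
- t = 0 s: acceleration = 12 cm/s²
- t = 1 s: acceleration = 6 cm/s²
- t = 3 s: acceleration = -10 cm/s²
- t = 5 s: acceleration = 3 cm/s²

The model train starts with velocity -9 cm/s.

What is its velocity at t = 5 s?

Δv equals the area under the a-t graph; then v = v₀ + Δv.
0–1 s: ½(12 + 6)(1) = 9 cm/s
1–3 s: ½(6 + -10)(2) = -4 cm/s
3–5 s: ½(-10 + 3)(2) = -7 cm/s
Δv = -2 cm/s, so v(5) = -9 + (-2) = -11 cm/s.

-11 cm/s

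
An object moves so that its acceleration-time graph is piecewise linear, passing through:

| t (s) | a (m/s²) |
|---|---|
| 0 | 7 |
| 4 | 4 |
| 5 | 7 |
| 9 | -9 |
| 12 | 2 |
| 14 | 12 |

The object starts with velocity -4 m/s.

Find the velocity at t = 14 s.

23 m/s

Δv equals the area under the a-t graph; then v = v₀ + Δv.
0–4 s: ½(7 + 4)(4) = 22 m/s
4–5 s: ½(4 + 7)(1) = 5.5 m/s
5–9 s: ½(7 + -9)(4) = -4 m/s
9–12 s: ½(-9 + 2)(3) = -10.5 m/s
12–14 s: ½(2 + 12)(2) = 14 m/s
Δv = 27 m/s, so v(14) = -4 + (27) = 23 m/s.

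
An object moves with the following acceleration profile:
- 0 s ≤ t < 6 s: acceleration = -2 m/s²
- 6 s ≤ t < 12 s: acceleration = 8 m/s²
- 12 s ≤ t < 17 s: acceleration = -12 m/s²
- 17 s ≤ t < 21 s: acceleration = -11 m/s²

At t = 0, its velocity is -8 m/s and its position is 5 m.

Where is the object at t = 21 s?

On each constant-a segment, Δv = aΔt and Δx = v₀Δt + ½aΔt²; chain segment to segment.
0–6 s: v starts -8 m/s; Δx = -8·6 + ½·-2·6² = -84 m; v ends -20 m/s.
6–12 s: v starts -20 m/s; Δx = -20·6 + ½·8·6² = 24 m; v ends 28 m/s.
12–17 s: v starts 28 m/s; Δx = 28·5 + ½·-12·5² = -10 m; v ends -32 m/s.
17–21 s: v starts -32 m/s; Δx = -32·4 + ½·-11·4² = -216 m; v ends -76 m/s.
x(21) = 5 + Σ Δx = -281 m.

-281 m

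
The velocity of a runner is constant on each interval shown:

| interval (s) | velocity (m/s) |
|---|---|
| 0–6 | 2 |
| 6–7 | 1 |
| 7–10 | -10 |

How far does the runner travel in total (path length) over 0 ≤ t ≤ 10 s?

43 m

Total distance travelled is ∫|v| dt — sum the magnitudes of each area piece.
0–6 s: |2| × 6 = 12 m
6–7 s: |1| × 1 = 1 m
7–10 s: |-10| × 3 = 30 m
Total distance = 43 m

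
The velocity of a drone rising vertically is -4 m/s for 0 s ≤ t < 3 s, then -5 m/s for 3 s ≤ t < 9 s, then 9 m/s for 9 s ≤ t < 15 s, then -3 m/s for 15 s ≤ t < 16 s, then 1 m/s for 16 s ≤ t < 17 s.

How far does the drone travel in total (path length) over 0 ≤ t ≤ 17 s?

Total distance travelled is ∫|v| dt — sum the magnitudes of each area piece.
0–3 s: |-4| × 3 = 12 m
3–9 s: |-5| × 6 = 30 m
9–15 s: |9| × 6 = 54 m
15–16 s: |-3| × 1 = 3 m
16–17 s: |1| × 1 = 1 m
Total distance = 100 m

100 m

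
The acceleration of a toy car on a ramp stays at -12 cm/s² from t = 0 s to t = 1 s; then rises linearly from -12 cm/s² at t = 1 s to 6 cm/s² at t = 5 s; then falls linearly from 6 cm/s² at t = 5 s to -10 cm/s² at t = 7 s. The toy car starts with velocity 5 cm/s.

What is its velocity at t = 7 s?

Δv equals the area under the a-t graph; then v = v₀ + Δv.
0–1 s: -12 × 1 = -12 cm/s
1–5 s: ½(-12 + 6)(4) = -12 cm/s
5–7 s: ½(6 + -10)(2) = -4 cm/s
Δv = -28 cm/s, so v(7) = 5 + (-28) = -23 cm/s.

-23 cm/s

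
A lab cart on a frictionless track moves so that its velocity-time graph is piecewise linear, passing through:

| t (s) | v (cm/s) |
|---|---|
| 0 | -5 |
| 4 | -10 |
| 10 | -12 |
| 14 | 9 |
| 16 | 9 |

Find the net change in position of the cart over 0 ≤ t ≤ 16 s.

-84 cm

Net displacement equals the area under the velocity-time graph (areas below the axis count negative).
0–4 s: ½(-5 + -10)(4) = -30 cm
4–10 s: ½(-10 + -12)(6) = -66 cm
10–14 s: ½(-12 + 9)(4) = -6 cm
14–16 s: 9 × 2 = 18 cm
Net displacement = -84 cm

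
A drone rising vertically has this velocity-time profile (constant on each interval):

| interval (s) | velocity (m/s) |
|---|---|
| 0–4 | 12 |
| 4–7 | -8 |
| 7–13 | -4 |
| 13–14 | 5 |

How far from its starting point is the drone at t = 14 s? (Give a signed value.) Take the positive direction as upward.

Net displacement equals the area under the velocity-time graph (areas below the axis count negative).
0–4 s: 12 × 4 = 48 m
4–7 s: -8 × 3 = -24 m
7–13 s: -4 × 6 = -24 m
13–14 s: 5 × 1 = 5 m
Net displacement = 5 m

5 m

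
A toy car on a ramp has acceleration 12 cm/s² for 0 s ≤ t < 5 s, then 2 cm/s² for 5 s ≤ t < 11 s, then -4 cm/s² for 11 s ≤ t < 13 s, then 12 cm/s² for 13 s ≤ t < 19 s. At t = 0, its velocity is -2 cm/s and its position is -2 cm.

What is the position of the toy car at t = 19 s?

1242 cm

On each constant-a segment, Δv = aΔt and Δx = v₀Δt + ½aΔt²; chain segment to segment.
0–5 s: v starts -2 cm/s; Δx = -2·5 + ½·12·5² = 140 cm; v ends 58 cm/s.
5–11 s: v starts 58 cm/s; Δx = 58·6 + ½·2·6² = 384 cm; v ends 70 cm/s.
11–13 s: v starts 70 cm/s; Δx = 70·2 + ½·-4·2² = 132 cm; v ends 62 cm/s.
13–19 s: v starts 62 cm/s; Δx = 62·6 + ½·12·6² = 588 cm; v ends 134 cm/s.
x(19) = -2 + Σ Δx = 1242 cm.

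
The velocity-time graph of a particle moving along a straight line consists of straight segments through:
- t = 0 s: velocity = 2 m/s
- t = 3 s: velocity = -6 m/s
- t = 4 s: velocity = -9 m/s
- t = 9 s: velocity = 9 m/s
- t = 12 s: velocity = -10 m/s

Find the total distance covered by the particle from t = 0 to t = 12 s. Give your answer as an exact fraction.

Distance (not displacement) is the total path length: add the absolute areas under v-t.
0–3 s: v = 0 at t = 0.75 s; triangle areas 0.75 + 6.75 = 7.5 m
3–4 s: |½(-6 + -9)(1)| = 7.5 m
4–9 s: v = 0 at t = 6.5 s; triangle areas 11.25 + 11.25 = 22.5 m
9–12 s: v = 0 at t = 198/19 s; triangle areas 243/38 + 150/19 = 543/38 m
Total distance = 984/19 m

984/19 m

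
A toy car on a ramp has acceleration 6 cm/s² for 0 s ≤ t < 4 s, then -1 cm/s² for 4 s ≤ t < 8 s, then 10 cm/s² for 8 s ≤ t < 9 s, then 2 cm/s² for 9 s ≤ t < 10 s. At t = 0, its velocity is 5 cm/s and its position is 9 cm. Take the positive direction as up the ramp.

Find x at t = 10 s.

251 cm

On each constant-a segment, Δv = aΔt and Δx = v₀Δt + ½aΔt²; chain segment to segment.
0–4 s: v starts 5 cm/s; Δx = 5·4 + ½·6·4² = 68 cm; v ends 29 cm/s.
4–8 s: v starts 29 cm/s; Δx = 29·4 + ½·-1·4² = 108 cm; v ends 25 cm/s.
8–9 s: v starts 25 cm/s; Δx = 25·1 + ½·10·1² = 30 cm; v ends 35 cm/s.
9–10 s: v starts 35 cm/s; Δx = 35·1 + ½·2·1² = 36 cm; v ends 37 cm/s.
x(10) = 9 + Σ Δx = 251 cm.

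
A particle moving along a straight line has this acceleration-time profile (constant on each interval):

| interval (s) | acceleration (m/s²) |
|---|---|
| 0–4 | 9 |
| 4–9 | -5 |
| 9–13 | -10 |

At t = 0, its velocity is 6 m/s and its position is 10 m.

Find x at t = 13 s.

241.5 m

On each constant-a segment, Δv = aΔt and Δx = v₀Δt + ½aΔt²; chain segment to segment.
0–4 s: v starts 6 m/s; Δx = 6·4 + ½·9·4² = 96 m; v ends 42 m/s.
4–9 s: v starts 42 m/s; Δx = 42·5 + ½·-5·5² = 147.5 m; v ends 17 m/s.
9–13 s: v starts 17 m/s; Δx = 17·4 + ½·-10·4² = -12 m; v ends -23 m/s.
x(13) = 10 + Σ Δx = 241.5 m.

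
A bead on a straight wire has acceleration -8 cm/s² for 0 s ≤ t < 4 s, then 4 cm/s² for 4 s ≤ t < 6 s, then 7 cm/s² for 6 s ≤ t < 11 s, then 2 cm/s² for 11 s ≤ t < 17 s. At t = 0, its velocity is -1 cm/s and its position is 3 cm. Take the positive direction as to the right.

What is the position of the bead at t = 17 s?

On each constant-a segment, Δv = aΔt and Δx = v₀Δt + ½aΔt²; chain segment to segment.
0–4 s: v starts -1 cm/s; Δx = -1·4 + ½·-8·4² = -68 cm; v ends -33 cm/s.
4–6 s: v starts -33 cm/s; Δx = -33·2 + ½·4·2² = -58 cm; v ends -25 cm/s.
6–11 s: v starts -25 cm/s; Δx = -25·5 + ½·7·5² = -37.5 cm; v ends 10 cm/s.
11–17 s: v starts 10 cm/s; Δx = 10·6 + ½·2·6² = 96 cm; v ends 22 cm/s.
x(17) = 3 + Σ Δx = -64.5 cm.

-64.5 cm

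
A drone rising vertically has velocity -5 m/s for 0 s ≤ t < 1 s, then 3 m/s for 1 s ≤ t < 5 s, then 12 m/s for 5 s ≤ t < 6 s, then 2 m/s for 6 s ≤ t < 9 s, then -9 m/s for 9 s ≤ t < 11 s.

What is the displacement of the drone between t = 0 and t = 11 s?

Displacement is the signed area under the v-t curve.
0–1 s: -5 × 1 = -5 m
1–5 s: 3 × 4 = 12 m
5–6 s: 12 × 1 = 12 m
6–9 s: 2 × 3 = 6 m
9–11 s: -9 × 2 = -18 m
Net displacement = 7 m

7 m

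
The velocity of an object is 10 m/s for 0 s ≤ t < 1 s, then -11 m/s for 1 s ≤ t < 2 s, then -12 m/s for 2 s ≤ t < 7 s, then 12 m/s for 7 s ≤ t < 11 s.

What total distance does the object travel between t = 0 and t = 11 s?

Distance (not displacement) is the total path length: add the absolute areas under v-t.
0–1 s: |10| × 1 = 10 m
1–2 s: |-11| × 1 = 11 m
2–7 s: |-12| × 5 = 60 m
7–11 s: |12| × 4 = 48 m
Total distance = 129 m

129 m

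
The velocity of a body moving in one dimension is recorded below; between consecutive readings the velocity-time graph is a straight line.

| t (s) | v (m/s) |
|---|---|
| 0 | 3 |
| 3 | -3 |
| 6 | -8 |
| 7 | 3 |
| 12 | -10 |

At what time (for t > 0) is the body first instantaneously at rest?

v changes sign on 0–3 s (from 3 to -3); the graph is linear there, so v = 0 at t = 0 + (-3)·(3 − 0)/(-3 − 3) = 1.5 s.

t = 1.5 s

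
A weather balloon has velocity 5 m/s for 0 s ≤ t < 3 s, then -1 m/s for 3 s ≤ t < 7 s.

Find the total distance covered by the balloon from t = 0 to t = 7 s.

19 m

Distance (not displacement) is the total path length: add the absolute areas under v-t.
0–3 s: |5| × 3 = 15 m
3–7 s: |-1| × 4 = 4 m
Total distance = 19 m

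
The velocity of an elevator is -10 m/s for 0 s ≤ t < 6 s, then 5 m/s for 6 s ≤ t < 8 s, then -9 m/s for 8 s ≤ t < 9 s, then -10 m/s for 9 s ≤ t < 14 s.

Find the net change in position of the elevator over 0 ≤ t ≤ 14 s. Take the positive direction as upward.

-109 m

Net displacement equals the area under the velocity-time graph (areas below the axis count negative).
0–6 s: -10 × 6 = -60 m
6–8 s: 5 × 2 = 10 m
8–9 s: -9 × 1 = -9 m
9–14 s: -10 × 5 = -50 m
Net displacement = -109 m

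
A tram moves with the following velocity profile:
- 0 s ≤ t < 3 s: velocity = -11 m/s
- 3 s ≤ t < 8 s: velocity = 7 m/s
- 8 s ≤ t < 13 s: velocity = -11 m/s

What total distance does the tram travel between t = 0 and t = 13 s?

123 m

Distance (not displacement) is the total path length: add the absolute areas under v-t.
0–3 s: |-11| × 3 = 33 m
3–8 s: |7| × 5 = 35 m
8–13 s: |-11| × 5 = 55 m
Total distance = 123 m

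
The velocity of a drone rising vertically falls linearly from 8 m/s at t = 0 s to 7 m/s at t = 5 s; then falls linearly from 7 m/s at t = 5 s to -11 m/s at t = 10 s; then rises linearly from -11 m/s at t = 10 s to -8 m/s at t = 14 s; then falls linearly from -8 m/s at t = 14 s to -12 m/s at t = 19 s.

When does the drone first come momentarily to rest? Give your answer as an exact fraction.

t = 125/18 s

v changes sign on 5–10 s (from 7 to -11); the graph is linear there, so v = 0 at t = 5 + (-7)·(10 − 5)/(-11 − 7) = 125/18 s.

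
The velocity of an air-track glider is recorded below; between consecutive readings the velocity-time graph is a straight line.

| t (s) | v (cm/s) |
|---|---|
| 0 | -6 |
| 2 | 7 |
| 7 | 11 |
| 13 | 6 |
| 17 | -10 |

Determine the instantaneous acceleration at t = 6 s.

0.8 cm/s²

Acceleration is the slope of the v-t graph on 2–7 s: (11 − 7)/(7 − 2) = 0.8 cm/s².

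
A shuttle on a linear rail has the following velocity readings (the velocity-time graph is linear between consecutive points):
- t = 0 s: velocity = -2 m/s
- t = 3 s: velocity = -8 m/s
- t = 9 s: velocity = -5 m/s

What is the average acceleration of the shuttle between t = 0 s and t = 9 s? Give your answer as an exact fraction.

Average acceleration = Δv/Δt = (-5 − -2)/(9 − 0) = -1/3 m/s².

-1/3 m/s²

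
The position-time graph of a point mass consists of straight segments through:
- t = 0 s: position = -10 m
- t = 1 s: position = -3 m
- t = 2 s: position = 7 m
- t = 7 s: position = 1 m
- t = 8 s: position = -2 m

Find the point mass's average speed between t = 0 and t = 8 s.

3.25 m/s

Average speed = (total path length)/(elapsed time); on a piecewise-linear x-t graph the path length is Σ|Δx|.
0–1 s: |Δx| = |-3 − -10| = 7 m
1–2 s: |Δx| = |7 − -3| = 10 m
2–7 s: |Δx| = |1 − 7| = 6 m
7–8 s: |Δx| = |-2 − 1| = 3 m
Total path = 26 m; average speed = 26/8 = 3.25 m/s.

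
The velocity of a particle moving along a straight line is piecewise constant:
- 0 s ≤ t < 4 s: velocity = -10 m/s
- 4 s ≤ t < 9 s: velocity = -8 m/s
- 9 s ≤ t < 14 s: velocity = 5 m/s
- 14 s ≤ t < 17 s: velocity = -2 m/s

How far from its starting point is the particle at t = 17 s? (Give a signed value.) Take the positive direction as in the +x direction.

-61 m

Net displacement equals the area under the velocity-time graph (areas below the axis count negative).
0–4 s: -10 × 4 = -40 m
4–9 s: -8 × 5 = -40 m
9–14 s: 5 × 5 = 25 m
14–17 s: -2 × 3 = -6 m
Net displacement = -61 m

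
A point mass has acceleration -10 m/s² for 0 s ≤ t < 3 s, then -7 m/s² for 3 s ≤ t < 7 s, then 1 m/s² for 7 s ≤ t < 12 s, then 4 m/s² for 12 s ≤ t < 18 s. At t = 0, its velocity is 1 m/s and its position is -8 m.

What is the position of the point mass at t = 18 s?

On each constant-a segment, Δv = aΔt and Δx = v₀Δt + ½aΔt²; chain segment to segment.
0–3 s: v starts 1 m/s; Δx = 1·3 + ½·-10·3² = -42 m; v ends -29 m/s.
3–7 s: v starts -29 m/s; Δx = -29·4 + ½·-7·4² = -172 m; v ends -57 m/s.
7–12 s: v starts -57 m/s; Δx = -57·5 + ½·1·5² = -272.5 m; v ends -52 m/s.
12–18 s: v starts -52 m/s; Δx = -52·6 + ½·4·6² = -240 m; v ends -28 m/s.
x(18) = -8 + Σ Δx = -734.5 m.

-734.5 m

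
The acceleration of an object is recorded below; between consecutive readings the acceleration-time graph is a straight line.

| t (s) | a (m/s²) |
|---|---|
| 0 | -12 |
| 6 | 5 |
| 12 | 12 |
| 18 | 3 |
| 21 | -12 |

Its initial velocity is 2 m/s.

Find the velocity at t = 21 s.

63.5 m/s

Δv equals the area under the a-t graph; then v = v₀ + Δv.
0–6 s: ½(-12 + 5)(6) = -21 m/s
6–12 s: ½(5 + 12)(6) = 51 m/s
12–18 s: ½(12 + 3)(6) = 45 m/s
18–21 s: ½(3 + -12)(3) = -13.5 m/s
Δv = 61.5 m/s, so v(21) = 2 + (61.5) = 63.5 m/s.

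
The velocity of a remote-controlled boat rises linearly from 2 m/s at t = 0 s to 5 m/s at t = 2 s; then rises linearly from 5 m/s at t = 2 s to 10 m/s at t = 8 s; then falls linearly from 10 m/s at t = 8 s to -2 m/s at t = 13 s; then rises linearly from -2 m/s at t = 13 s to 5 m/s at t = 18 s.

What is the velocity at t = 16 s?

2.2 m/s

On 13–18 s the graph is linear from -2 to 5 m/s: v(16) = -2 + (5 − -2)·(16 − 13)/(18 − 13) = 2.2 m/s.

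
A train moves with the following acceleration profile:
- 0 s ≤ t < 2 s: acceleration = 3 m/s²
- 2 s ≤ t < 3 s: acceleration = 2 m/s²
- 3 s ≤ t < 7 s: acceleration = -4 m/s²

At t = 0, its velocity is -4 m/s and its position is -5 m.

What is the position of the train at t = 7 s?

-20 m

On each constant-a segment, Δv = aΔt and Δx = v₀Δt + ½aΔt²; chain segment to segment.
0–2 s: v starts -4 m/s; Δx = -4·2 + ½·3·2² = -2 m; v ends 2 m/s.
2–3 s: v starts 2 m/s; Δx = 2·1 + ½·2·1² = 3 m; v ends 4 m/s.
3–7 s: v starts 4 m/s; Δx = 4·4 + ½·-4·4² = -16 m; v ends -12 m/s.
x(7) = -5 + Σ Δx = -20 m.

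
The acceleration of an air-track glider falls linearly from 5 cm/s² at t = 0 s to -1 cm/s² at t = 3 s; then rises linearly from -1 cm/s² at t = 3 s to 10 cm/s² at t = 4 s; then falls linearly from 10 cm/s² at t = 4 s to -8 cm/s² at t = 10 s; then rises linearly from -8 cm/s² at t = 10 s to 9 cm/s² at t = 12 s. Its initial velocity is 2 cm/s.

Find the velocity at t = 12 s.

Δv equals the area under the a-t graph; then v = v₀ + Δv.
0–3 s: ½(5 + -1)(3) = 6 cm/s
3–4 s: ½(-1 + 10)(1) = 4.5 cm/s
4–10 s: ½(10 + -8)(6) = 6 cm/s
10–12 s: ½(-8 + 9)(2) = 1 cm/s
Δv = 17.5 cm/s, so v(12) = 2 + (17.5) = 19.5 cm/s.

19.5 cm/s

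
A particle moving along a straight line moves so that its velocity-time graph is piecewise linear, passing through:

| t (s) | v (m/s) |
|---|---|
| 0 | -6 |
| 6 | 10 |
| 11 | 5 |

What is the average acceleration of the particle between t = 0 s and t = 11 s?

1 m/s²

Average acceleration = Δv/Δt = (5 − -6)/(11 − 0) = 1 m/s².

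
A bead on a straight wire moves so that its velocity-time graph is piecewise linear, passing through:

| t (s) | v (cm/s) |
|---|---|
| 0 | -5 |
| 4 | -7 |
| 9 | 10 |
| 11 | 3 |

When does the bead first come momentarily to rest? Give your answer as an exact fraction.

t = 103/17 s

v changes sign on 4–9 s (from -7 to 10); the graph is linear there, so v = 0 at t = 4 + (7)·(9 − 4)/(10 − -7) = 103/17 s.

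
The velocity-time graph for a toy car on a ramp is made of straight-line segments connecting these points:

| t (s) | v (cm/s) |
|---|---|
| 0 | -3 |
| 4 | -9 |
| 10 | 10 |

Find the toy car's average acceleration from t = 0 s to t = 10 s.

1.3 cm/s²

Average acceleration = Δv/Δt = (10 − -3)/(10 − 0) = 1.3 cm/s².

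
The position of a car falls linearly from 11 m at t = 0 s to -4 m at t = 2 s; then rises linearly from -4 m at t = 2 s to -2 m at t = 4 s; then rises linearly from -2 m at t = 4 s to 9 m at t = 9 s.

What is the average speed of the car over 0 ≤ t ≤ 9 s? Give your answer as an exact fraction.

28/9 m/s

Average speed = (total path length)/(elapsed time); on a piecewise-linear x-t graph the path length is Σ|Δx|.
0–2 s: |Δx| = |-4 − 11| = 15 m
2–4 s: |Δx| = |-2 − -4| = 2 m
4–9 s: |Δx| = |9 − -2| = 11 m
Total path = 28 m; average speed = 28/9 = 28/9 m/s.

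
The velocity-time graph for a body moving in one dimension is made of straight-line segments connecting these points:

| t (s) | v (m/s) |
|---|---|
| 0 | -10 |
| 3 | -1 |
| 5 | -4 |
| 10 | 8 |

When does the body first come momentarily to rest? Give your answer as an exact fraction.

v changes sign on 5–10 s (from -4 to 8); the graph is linear there, so v = 0 at t = 5 + (4)·(10 − 5)/(8 − -4) = 20/3 s.

t = 20/3 s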